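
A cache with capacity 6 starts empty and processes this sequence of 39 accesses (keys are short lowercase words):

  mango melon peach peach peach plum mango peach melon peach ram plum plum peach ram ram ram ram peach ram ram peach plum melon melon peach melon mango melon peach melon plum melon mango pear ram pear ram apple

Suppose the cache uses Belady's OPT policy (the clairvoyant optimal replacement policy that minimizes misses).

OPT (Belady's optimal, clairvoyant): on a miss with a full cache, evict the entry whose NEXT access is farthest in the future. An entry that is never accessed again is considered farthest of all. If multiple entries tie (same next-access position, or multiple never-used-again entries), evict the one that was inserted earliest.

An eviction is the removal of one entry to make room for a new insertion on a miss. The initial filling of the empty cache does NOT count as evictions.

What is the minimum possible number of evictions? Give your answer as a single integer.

OPT (Belady) simulation (capacity=6):
  1. access mango: MISS. Cache: [mango]
  2. access melon: MISS. Cache: [mango melon]
  3. access peach: MISS. Cache: [mango melon peach]
  4. access peach: HIT. Next use of peach: step 5. Cache: [mango melon peach]
  5. access peach: HIT. Next use of peach: step 8. Cache: [mango melon peach]
  6. access plum: MISS. Cache: [mango melon peach plum]
  7. access mango: HIT. Next use of mango: step 28. Cache: [mango melon peach plum]
  8. access peach: HIT. Next use of peach: step 10. Cache: [mango melon peach plum]
  9. access melon: HIT. Next use of melon: step 24. Cache: [mango melon peach plum]
  10. access peach: HIT. Next use of peach: step 14. Cache: [mango melon peach plum]
  11. access ram: MISS. Cache: [mango melon peach plum ram]
  12. access plum: HIT. Next use of plum: step 13. Cache: [mango melon peach plum ram]
  13. access plum: HIT. Next use of plum: step 23. Cache: [mango melon peach plum ram]
  14. access peach: HIT. Next use of peach: step 19. Cache: [mango melon peach plum ram]
  15. access ram: HIT. Next use of ram: step 16. Cache: [mango melon peach plum ram]
  16. access ram: HIT. Next use of ram: step 17. Cache: [mango melon peach plum ram]
  17. access ram: HIT. Next use of ram: step 18. Cache: [mango melon peach plum ram]
  18. access ram: HIT. Next use of ram: step 20. Cache: [mango melon peach plum ram]
  19. access peach: HIT. Next use of peach: step 22. Cache: [mango melon peach plum ram]
  20. access ram: HIT. Next use of ram: step 21. Cache: [mango melon peach plum ram]
  21. access ram: HIT. Next use of ram: step 36. Cache: [mango melon peach plum ram]
  22. access peach: HIT. Next use of peach: step 26. Cache: [mango melon peach plum ram]
  23. access plum: HIT. Next use of plum: step 32. Cache: [mango melon peach plum ram]
  24. access melon: HIT. Next use of melon: step 25. Cache: [mango melon peach plum ram]
  25. access melon: HIT. Next use of melon: step 27. Cache: [mango melon peach plum ram]
  26. access peach: HIT. Next use of peach: step 30. Cache: [mango melon peach plum ram]
  27. access melon: HIT. Next use of melon: step 29. Cache: [mango melon peach plum ram]
  28. access mango: HIT. Next use of mango: step 34. Cache: [mango melon peach plum ram]
  29. access melon: HIT. Next use of melon: step 31. Cache: [mango melon peach plum ram]
  30. access peach: HIT. Next use of peach: never. Cache: [mango melon peach plum ram]
  31. access melon: HIT. Next use of melon: step 33. Cache: [mango melon peach plum ram]
  32. access plum: HIT. Next use of plum: never. Cache: [mango melon peach plum ram]
  33. access melon: HIT. Next use of melon: never. Cache: [mango melon peach plum ram]
  34. access mango: HIT. Next use of mango: never. Cache: [mango melon peach plum ram]
  35. access pear: MISS. Cache: [mango melon peach plum ram pear]
  36. access ram: HIT. Next use of ram: step 38. Cache: [mango melon peach plum ram pear]
  37. access pear: HIT. Next use of pear: never. Cache: [mango melon peach plum ram pear]
  38. access ram: HIT. Next use of ram: never. Cache: [mango melon peach plum ram pear]
  39. access apple: MISS, evict mango (next use: never). Cache: [melon peach plum ram pear apple]
Total: 32 hits, 7 misses, 1 evictions

Answer: 1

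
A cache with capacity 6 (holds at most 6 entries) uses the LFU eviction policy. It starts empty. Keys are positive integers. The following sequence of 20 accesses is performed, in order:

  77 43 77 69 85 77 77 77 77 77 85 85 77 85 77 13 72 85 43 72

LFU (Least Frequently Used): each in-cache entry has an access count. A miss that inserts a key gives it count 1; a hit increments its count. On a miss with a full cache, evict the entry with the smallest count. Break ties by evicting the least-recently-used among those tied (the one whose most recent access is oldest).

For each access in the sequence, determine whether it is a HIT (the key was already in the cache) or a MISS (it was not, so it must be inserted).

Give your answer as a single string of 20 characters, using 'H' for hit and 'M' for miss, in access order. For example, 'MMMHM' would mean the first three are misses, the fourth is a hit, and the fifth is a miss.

LFU simulation (capacity=6):
  1. access 77: MISS. Cache: [77(c=1)]
  2. access 43: MISS. Cache: [77(c=1) 43(c=1)]
  3. access 77: HIT, count now 2. Cache: [43(c=1) 77(c=2)]
  4. access 69: MISS. Cache: [43(c=1) 69(c=1) 77(c=2)]
  5. access 85: MISS. Cache: [43(c=1) 69(c=1) 85(c=1) 77(c=2)]
  6. access 77: HIT, count now 3. Cache: [43(c=1) 69(c=1) 85(c=1) 77(c=3)]
  7. access 77: HIT, count now 4. Cache: [43(c=1) 69(c=1) 85(c=1) 77(c=4)]
  8. access 77: HIT, count now 5. Cache: [43(c=1) 69(c=1) 85(c=1) 77(c=5)]
  9. access 77: HIT, count now 6. Cache: [43(c=1) 69(c=1) 85(c=1) 77(c=6)]
  10. access 77: HIT, count now 7. Cache: [43(c=1) 69(c=1) 85(c=1) 77(c=7)]
  11. access 85: HIT, count now 2. Cache: [43(c=1) 69(c=1) 85(c=2) 77(c=7)]
  12. access 85: HIT, count now 3. Cache: [43(c=1) 69(c=1) 85(c=3) 77(c=7)]
  13. access 77: HIT, count now 8. Cache: [43(c=1) 69(c=1) 85(c=3) 77(c=8)]
  14. access 85: HIT, count now 4. Cache: [43(c=1) 69(c=1) 85(c=4) 77(c=8)]
  15. access 77: HIT, count now 9. Cache: [43(c=1) 69(c=1) 85(c=4) 77(c=9)]
  16. access 13: MISS. Cache: [43(c=1) 69(c=1) 13(c=1) 85(c=4) 77(c=9)]
  17. access 72: MISS. Cache: [43(c=1) 69(c=1) 13(c=1) 72(c=1) 85(c=4) 77(c=9)]
  18. access 85: HIT, count now 5. Cache: [43(c=1) 69(c=1) 13(c=1) 72(c=1) 85(c=5) 77(c=9)]
  19. access 43: HIT, count now 2. Cache: [69(c=1) 13(c=1) 72(c=1) 43(c=2) 85(c=5) 77(c=9)]
  20. access 72: HIT, count now 2. Cache: [69(c=1) 13(c=1) 43(c=2) 72(c=2) 85(c=5) 77(c=9)]
Total: 14 hits, 6 misses, 0 evictions

Answer: MMHMMHHHHHHHHHHMMHHH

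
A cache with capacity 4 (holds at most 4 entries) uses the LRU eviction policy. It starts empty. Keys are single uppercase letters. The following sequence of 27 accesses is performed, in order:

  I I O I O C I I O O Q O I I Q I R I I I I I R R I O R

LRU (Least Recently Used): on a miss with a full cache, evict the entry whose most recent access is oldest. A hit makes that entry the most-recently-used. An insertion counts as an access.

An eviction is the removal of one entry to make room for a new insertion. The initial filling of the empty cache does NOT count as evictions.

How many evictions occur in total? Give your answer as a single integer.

LRU simulation (capacity=4):
  1. access I: MISS. Cache (LRU->MRU): [I]
  2. access I: HIT. Cache (LRU->MRU): [I]
  3. access O: MISS. Cache (LRU->MRU): [I O]
  4. access I: HIT. Cache (LRU->MRU): [O I]
  5. access O: HIT. Cache (LRU->MRU): [I O]
  6. access C: MISS. Cache (LRU->MRU): [I O C]
  7. access I: HIT. Cache (LRU->MRU): [O C I]
  8. access I: HIT. Cache (LRU->MRU): [O C I]
  9. access O: HIT. Cache (LRU->MRU): [C I O]
  10. access O: HIT. Cache (LRU->MRU): [C I O]
  11. access Q: MISS. Cache (LRU->MRU): [C I O Q]
  12. access O: HIT. Cache (LRU->MRU): [C I Q O]
  13. access I: HIT. Cache (LRU->MRU): [C Q O I]
  14. access I: HIT. Cache (LRU->MRU): [C Q O I]
  15. access Q: HIT. Cache (LRU->MRU): [C O I Q]
  16. access I: HIT. Cache (LRU->MRU): [C O Q I]
  17. access R: MISS, evict C. Cache (LRU->MRU): [O Q I R]
  18. access I: HIT. Cache (LRU->MRU): [O Q R I]
  19. access I: HIT. Cache (LRU->MRU): [O Q R I]
  20. access I: HIT. Cache (LRU->MRU): [O Q R I]
  21. access I: HIT. Cache (LRU->MRU): [O Q R I]
  22. access I: HIT. Cache (LRU->MRU): [O Q R I]
  23. access R: HIT. Cache (LRU->MRU): [O Q I R]
  24. access R: HIT. Cache (LRU->MRU): [O Q I R]
  25. access I: HIT. Cache (LRU->MRU): [O Q R I]
  26. access O: HIT. Cache (LRU->MRU): [Q R I O]
  27. access R: HIT. Cache (LRU->MRU): [Q I O R]
Total: 22 hits, 5 misses, 1 evictions

Answer: 1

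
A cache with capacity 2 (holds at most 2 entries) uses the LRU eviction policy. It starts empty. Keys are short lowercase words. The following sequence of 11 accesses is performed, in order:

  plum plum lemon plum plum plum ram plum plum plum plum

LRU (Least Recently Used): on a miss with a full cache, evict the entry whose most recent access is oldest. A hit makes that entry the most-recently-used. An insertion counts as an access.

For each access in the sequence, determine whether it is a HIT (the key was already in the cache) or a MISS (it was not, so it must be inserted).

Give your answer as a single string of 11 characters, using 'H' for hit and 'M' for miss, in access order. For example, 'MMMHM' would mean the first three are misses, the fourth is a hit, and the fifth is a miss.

Answer: MHMHHHMHHHH

Derivation:
LRU simulation (capacity=2):
  1. access plum: MISS. Cache (LRU->MRU): [plum]
  2. access plum: HIT. Cache (LRU->MRU): [plum]
  3. access lemon: MISS. Cache (LRU->MRU): [plum lemon]
  4. access plum: HIT. Cache (LRU->MRU): [lemon plum]
  5. access plum: HIT. Cache (LRU->MRU): [lemon plum]
  6. access plum: HIT. Cache (LRU->MRU): [lemon plum]
  7. access ram: MISS, evict lemon. Cache (LRU->MRU): [plum ram]
  8. access plum: HIT. Cache (LRU->MRU): [ram plum]
  9. access plum: HIT. Cache (LRU->MRU): [ram plum]
  10. access plum: HIT. Cache (LRU->MRU): [ram plum]
  11. access plum: HIT. Cache (LRU->MRU): [ram plum]
Total: 8 hits, 3 misses, 1 evictions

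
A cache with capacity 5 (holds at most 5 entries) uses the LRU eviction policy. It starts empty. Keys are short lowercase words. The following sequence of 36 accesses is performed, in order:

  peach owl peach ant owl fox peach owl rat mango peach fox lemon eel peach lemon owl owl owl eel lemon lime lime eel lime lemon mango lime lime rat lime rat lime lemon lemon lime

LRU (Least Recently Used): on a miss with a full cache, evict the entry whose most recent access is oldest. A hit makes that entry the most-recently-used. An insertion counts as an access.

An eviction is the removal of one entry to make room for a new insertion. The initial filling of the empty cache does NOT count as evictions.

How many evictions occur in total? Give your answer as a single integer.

Answer: 7

Derivation:
LRU simulation (capacity=5):
  1. access peach: MISS. Cache (LRU->MRU): [peach]
  2. access owl: MISS. Cache (LRU->MRU): [peach owl]
  3. access peach: HIT. Cache (LRU->MRU): [owl peach]
  4. access ant: MISS. Cache (LRU->MRU): [owl peach ant]
  5. access owl: HIT. Cache (LRU->MRU): [peach ant owl]
  6. access fox: MISS. Cache (LRU->MRU): [peach ant owl fox]
  7. access peach: HIT. Cache (LRU->MRU): [ant owl fox peach]
  8. access owl: HIT. Cache (LRU->MRU): [ant fox peach owl]
  9. access rat: MISS. Cache (LRU->MRU): [ant fox peach owl rat]
  10. access mango: MISS, evict ant. Cache (LRU->MRU): [fox peach owl rat mango]
  11. access peach: HIT. Cache (LRU->MRU): [fox owl rat mango peach]
  12. access fox: HIT. Cache (LRU->MRU): [owl rat mango peach fox]
  13. access lemon: MISS, evict owl. Cache (LRU->MRU): [rat mango peach fox lemon]
  14. access eel: MISS, evict rat. Cache (LRU->MRU): [mango peach fox lemon eel]
  15. access peach: HIT. Cache (LRU->MRU): [mango fox lemon eel peach]
  16. access lemon: HIT. Cache (LRU->MRU): [mango fox eel peach lemon]
  17. access owl: MISS, evict mango. Cache (LRU->MRU): [fox eel peach lemon owl]
  18. access owl: HIT. Cache (LRU->MRU): [fox eel peach lemon owl]
  19. access owl: HIT. Cache (LRU->MRU): [fox eel peach lemon owl]
  20. access eel: HIT. Cache (LRU->MRU): [fox peach lemon owl eel]
  21. access lemon: HIT. Cache (LRU->MRU): [fox peach owl eel lemon]
  22. access lime: MISS, evict fox. Cache (LRU->MRU): [peach owl eel lemon lime]
  23. access lime: HIT. Cache (LRU->MRU): [peach owl eel lemon lime]
  24. access eel: HIT. Cache (LRU->MRU): [peach owl lemon lime eel]
  25. access lime: HIT. Cache (LRU->MRU): [peach owl lemon eel lime]
  26. access lemon: HIT. Cache (LRU->MRU): [peach owl eel lime lemon]
  27. access mango: MISS, evict peach. Cache (LRU->MRU): [owl eel lime lemon mango]
  28. access lime: HIT. Cache (LRU->MRU): [owl eel lemon mango lime]
  29. access lime: HIT. Cache (LRU->MRU): [owl eel lemon mango lime]
  30. access rat: MISS, evict owl. Cache (LRU->MRU): [eel lemon mango lime rat]
  31. access lime: HIT. Cache (LRU->MRU): [eel lemon mango rat lime]
  32. access rat: HIT. Cache (LRU->MRU): [eel lemon mango lime rat]
  33. access lime: HIT. Cache (LRU->MRU): [eel lemon mango rat lime]
  34. access lemon: HIT. Cache (LRU->MRU): [eel mango rat lime lemon]
  35. access lemon: HIT. Cache (LRU->MRU): [eel mango rat lime lemon]
  36. access lime: HIT. Cache (LRU->MRU): [eel mango rat lemon lime]
Total: 24 hits, 12 misses, 7 evictions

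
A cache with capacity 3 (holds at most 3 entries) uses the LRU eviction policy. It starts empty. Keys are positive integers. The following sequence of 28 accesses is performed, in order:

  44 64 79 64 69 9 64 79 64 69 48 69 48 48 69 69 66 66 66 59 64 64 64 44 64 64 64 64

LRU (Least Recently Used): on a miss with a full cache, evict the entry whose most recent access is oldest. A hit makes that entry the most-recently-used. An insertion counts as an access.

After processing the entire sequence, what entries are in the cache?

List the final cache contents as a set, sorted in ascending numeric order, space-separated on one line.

Answer: 44 59 64

Derivation:
LRU simulation (capacity=3):
  1. access 44: MISS. Cache (LRU->MRU): [44]
  2. access 64: MISS. Cache (LRU->MRU): [44 64]
  3. access 79: MISS. Cache (LRU->MRU): [44 64 79]
  4. access 64: HIT. Cache (LRU->MRU): [44 79 64]
  5. access 69: MISS, evict 44. Cache (LRU->MRU): [79 64 69]
  6. access 9: MISS, evict 79. Cache (LRU->MRU): [64 69 9]
  7. access 64: HIT. Cache (LRU->MRU): [69 9 64]
  8. access 79: MISS, evict 69. Cache (LRU->MRU): [9 64 79]
  9. access 64: HIT. Cache (LRU->MRU): [9 79 64]
  10. access 69: MISS, evict 9. Cache (LRU->MRU): [79 64 69]
  11. access 48: MISS, evict 79. Cache (LRU->MRU): [64 69 48]
  12. access 69: HIT. Cache (LRU->MRU): [64 48 69]
  13. access 48: HIT. Cache (LRU->MRU): [64 69 48]
  14. access 48: HIT. Cache (LRU->MRU): [64 69 48]
  15. access 69: HIT. Cache (LRU->MRU): [64 48 69]
  16. access 69: HIT. Cache (LRU->MRU): [64 48 69]
  17. access 66: MISS, evict 64. Cache (LRU->MRU): [48 69 66]
  18. access 66: HIT. Cache (LRU->MRU): [48 69 66]
  19. access 66: HIT. Cache (LRU->MRU): [48 69 66]
  20. access 59: MISS, evict 48. Cache (LRU->MRU): [69 66 59]
  21. access 64: MISS, evict 69. Cache (LRU->MRU): [66 59 64]
  22. access 64: HIT. Cache (LRU->MRU): [66 59 64]
  23. access 64: HIT. Cache (LRU->MRU): [66 59 64]
  24. access 44: MISS, evict 66. Cache (LRU->MRU): [59 64 44]
  25. access 64: HIT. Cache (LRU->MRU): [59 44 64]
  26. access 64: HIT. Cache (LRU->MRU): [59 44 64]
  27. access 64: HIT. Cache (LRU->MRU): [59 44 64]
  28. access 64: HIT. Cache (LRU->MRU): [59 44 64]
Total: 16 hits, 12 misses, 9 evictions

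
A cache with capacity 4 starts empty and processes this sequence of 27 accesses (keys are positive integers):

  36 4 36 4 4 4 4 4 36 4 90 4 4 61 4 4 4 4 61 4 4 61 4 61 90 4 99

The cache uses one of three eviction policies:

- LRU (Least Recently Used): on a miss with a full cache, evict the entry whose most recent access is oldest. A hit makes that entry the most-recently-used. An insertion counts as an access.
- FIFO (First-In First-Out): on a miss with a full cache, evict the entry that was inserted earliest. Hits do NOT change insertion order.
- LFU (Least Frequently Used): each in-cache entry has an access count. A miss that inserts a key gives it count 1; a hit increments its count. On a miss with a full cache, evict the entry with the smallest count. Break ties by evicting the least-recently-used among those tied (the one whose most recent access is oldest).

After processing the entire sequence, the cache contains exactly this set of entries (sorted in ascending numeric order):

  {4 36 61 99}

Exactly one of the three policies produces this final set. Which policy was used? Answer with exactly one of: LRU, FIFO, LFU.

Answer: LFU

Derivation:
Simulating under each policy and comparing final sets:
  LRU: final set = {4 61 90 99} -> differs
  FIFO: final set = {4 61 90 99} -> differs
  LFU: final set = {4 36 61 99} -> MATCHES target
Only LFU produces the target set.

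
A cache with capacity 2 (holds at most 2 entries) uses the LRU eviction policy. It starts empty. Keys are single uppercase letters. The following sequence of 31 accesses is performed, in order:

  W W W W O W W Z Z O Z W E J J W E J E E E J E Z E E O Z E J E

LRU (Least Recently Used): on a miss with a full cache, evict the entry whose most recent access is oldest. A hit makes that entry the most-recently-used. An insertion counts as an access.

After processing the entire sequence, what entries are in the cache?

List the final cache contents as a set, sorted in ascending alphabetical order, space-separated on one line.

LRU simulation (capacity=2):
  1. access W: MISS. Cache (LRU->MRU): [W]
  2. access W: HIT. Cache (LRU->MRU): [W]
  3. access W: HIT. Cache (LRU->MRU): [W]
  4. access W: HIT. Cache (LRU->MRU): [W]
  5. access O: MISS. Cache (LRU->MRU): [W O]
  6. access W: HIT. Cache (LRU->MRU): [O W]
  7. access W: HIT. Cache (LRU->MRU): [O W]
  8. access Z: MISS, evict O. Cache (LRU->MRU): [W Z]
  9. access Z: HIT. Cache (LRU->MRU): [W Z]
  10. access O: MISS, evict W. Cache (LRU->MRU): [Z O]
  11. access Z: HIT. Cache (LRU->MRU): [O Z]
  12. access W: MISS, evict O. Cache (LRU->MRU): [Z W]
  13. access E: MISS, evict Z. Cache (LRU->MRU): [W E]
  14. access J: MISS, evict W. Cache (LRU->MRU): [E J]
  15. access J: HIT. Cache (LRU->MRU): [E J]
  16. access W: MISS, evict E. Cache (LRU->MRU): [J W]
  17. access E: MISS, evict J. Cache (LRU->MRU): [W E]
  18. access J: MISS, evict W. Cache (LRU->MRU): [E J]
  19. access E: HIT. Cache (LRU->MRU): [J E]
  20. access E: HIT. Cache (LRU->MRU): [J E]
  21. access E: HIT. Cache (LRU->MRU): [J E]
  22. access J: HIT. Cache (LRU->MRU): [E J]
  23. access E: HIT. Cache (LRU->MRU): [J E]
  24. access Z: MISS, evict J. Cache (LRU->MRU): [E Z]
  25. access E: HIT. Cache (LRU->MRU): [Z E]
  26. access E: HIT. Cache (LRU->MRU): [Z E]
  27. access O: MISS, evict Z. Cache (LRU->MRU): [E O]
  28. access Z: MISS, evict E. Cache (LRU->MRU): [O Z]
  29. access E: MISS, evict O. Cache (LRU->MRU): [Z E]
  30. access J: MISS, evict Z. Cache (LRU->MRU): [E J]
  31. access E: HIT. Cache (LRU->MRU): [J E]
Total: 16 hits, 15 misses, 13 evictions

Answer: E J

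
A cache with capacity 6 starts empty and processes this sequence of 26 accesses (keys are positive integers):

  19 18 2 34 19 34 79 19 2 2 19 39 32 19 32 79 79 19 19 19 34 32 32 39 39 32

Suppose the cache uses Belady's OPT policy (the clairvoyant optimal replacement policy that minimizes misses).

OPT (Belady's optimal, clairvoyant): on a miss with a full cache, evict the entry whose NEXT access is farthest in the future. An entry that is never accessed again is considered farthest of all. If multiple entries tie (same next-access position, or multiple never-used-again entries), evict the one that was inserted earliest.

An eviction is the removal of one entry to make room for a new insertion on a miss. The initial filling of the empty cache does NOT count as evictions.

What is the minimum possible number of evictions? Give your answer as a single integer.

OPT (Belady) simulation (capacity=6):
  1. access 19: MISS. Cache: [19]
  2. access 18: MISS. Cache: [19 18]
  3. access 2: MISS. Cache: [19 18 2]
  4. access 34: MISS. Cache: [19 18 2 34]
  5. access 19: HIT. Next use of 19: step 8. Cache: [19 18 2 34]
  6. access 34: HIT. Next use of 34: step 21. Cache: [19 18 2 34]
  7. access 79: MISS. Cache: [19 18 2 34 79]
  8. access 19: HIT. Next use of 19: step 11. Cache: [19 18 2 34 79]
  9. access 2: HIT. Next use of 2: step 10. Cache: [19 18 2 34 79]
  10. access 2: HIT. Next use of 2: never. Cache: [19 18 2 34 79]
  11. access 19: HIT. Next use of 19: step 14. Cache: [19 18 2 34 79]
  12. access 39: MISS. Cache: [19 18 2 34 79 39]
  13. access 32: MISS, evict 18 (next use: never). Cache: [19 2 34 79 39 32]
  14. access 19: HIT. Next use of 19: step 18. Cache: [19 2 34 79 39 32]
  15. access 32: HIT. Next use of 32: step 22. Cache: [19 2 34 79 39 32]
  16. access 79: HIT. Next use of 79: step 17. Cache: [19 2 34 79 39 32]
  17. access 79: HIT. Next use of 79: never. Cache: [19 2 34 79 39 32]
  18. access 19: HIT. Next use of 19: step 19. Cache: [19 2 34 79 39 32]
  19. access 19: HIT. Next use of 19: step 20. Cache: [19 2 34 79 39 32]
  20. access 19: HIT. Next use of 19: never. Cache: [19 2 34 79 39 32]
  21. access 34: HIT. Next use of 34: never. Cache: [19 2 34 79 39 32]
  22. access 32: HIT. Next use of 32: step 23. Cache: [19 2 34 79 39 32]
  23. access 32: HIT. Next use of 32: step 26. Cache: [19 2 34 79 39 32]
  24. access 39: HIT. Next use of 39: step 25. Cache: [19 2 34 79 39 32]
  25. access 39: HIT. Next use of 39: never. Cache: [19 2 34 79 39 32]
  26. access 32: HIT. Next use of 32: never. Cache: [19 2 34 79 39 32]
Total: 19 hits, 7 misses, 1 evictions

Answer: 1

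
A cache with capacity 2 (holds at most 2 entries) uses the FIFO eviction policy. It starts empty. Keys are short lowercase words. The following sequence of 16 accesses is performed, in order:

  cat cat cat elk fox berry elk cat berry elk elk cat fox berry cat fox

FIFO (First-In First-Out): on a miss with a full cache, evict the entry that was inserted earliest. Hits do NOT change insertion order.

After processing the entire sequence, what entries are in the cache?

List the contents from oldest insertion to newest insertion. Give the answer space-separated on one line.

Answer: cat fox

Derivation:
FIFO simulation (capacity=2):
  1. access cat: MISS. Cache (old->new): [cat]
  2. access cat: HIT. Cache (old->new): [cat]
  3. access cat: HIT. Cache (old->new): [cat]
  4. access elk: MISS. Cache (old->new): [cat elk]
  5. access fox: MISS, evict cat. Cache (old->new): [elk fox]
  6. access berry: MISS, evict elk. Cache (old->new): [fox berry]
  7. access elk: MISS, evict fox. Cache (old->new): [berry elk]
  8. access cat: MISS, evict berry. Cache (old->new): [elk cat]
  9. access berry: MISS, evict elk. Cache (old->new): [cat berry]
  10. access elk: MISS, evict cat. Cache (old->new): [berry elk]
  11. access elk: HIT. Cache (old->new): [berry elk]
  12. access cat: MISS, evict berry. Cache (old->new): [elk cat]
  13. access fox: MISS, evict elk. Cache (old->new): [cat fox]
  14. access berry: MISS, evict cat. Cache (old->new): [fox berry]
  15. access cat: MISS, evict fox. Cache (old->new): [berry cat]
  16. access fox: MISS, evict berry. Cache (old->new): [cat fox]
Total: 3 hits, 13 misses, 11 evictions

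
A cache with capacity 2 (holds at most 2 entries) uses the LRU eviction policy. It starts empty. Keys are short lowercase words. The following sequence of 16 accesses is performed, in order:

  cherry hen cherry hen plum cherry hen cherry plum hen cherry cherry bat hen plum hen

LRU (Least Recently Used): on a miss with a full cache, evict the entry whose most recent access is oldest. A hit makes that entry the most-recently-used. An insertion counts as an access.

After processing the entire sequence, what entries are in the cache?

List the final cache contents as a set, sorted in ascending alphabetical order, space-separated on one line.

Answer: hen plum

Derivation:
LRU simulation (capacity=2):
  1. access cherry: MISS. Cache (LRU->MRU): [cherry]
  2. access hen: MISS. Cache (LRU->MRU): [cherry hen]
  3. access cherry: HIT. Cache (LRU->MRU): [hen cherry]
  4. access hen: HIT. Cache (LRU->MRU): [cherry hen]
  5. access plum: MISS, evict cherry. Cache (LRU->MRU): [hen plum]
  6. access cherry: MISS, evict hen. Cache (LRU->MRU): [plum cherry]
  7. access hen: MISS, evict plum. Cache (LRU->MRU): [cherry hen]
  8. access cherry: HIT. Cache (LRU->MRU): [hen cherry]
  9. access plum: MISS, evict hen. Cache (LRU->MRU): [cherry plum]
  10. access hen: MISS, evict cherry. Cache (LRU->MRU): [plum hen]
  11. access cherry: MISS, evict plum. Cache (LRU->MRU): [hen cherry]
  12. access cherry: HIT. Cache (LRU->MRU): [hen cherry]
  13. access bat: MISS, evict hen. Cache (LRU->MRU): [cherry bat]
  14. access hen: MISS, evict cherry. Cache (LRU->MRU): [bat hen]
  15. access plum: MISS, evict bat. Cache (LRU->MRU): [hen plum]
  16. access hen: HIT. Cache (LRU->MRU): [plum hen]
Total: 5 hits, 11 misses, 9 evictions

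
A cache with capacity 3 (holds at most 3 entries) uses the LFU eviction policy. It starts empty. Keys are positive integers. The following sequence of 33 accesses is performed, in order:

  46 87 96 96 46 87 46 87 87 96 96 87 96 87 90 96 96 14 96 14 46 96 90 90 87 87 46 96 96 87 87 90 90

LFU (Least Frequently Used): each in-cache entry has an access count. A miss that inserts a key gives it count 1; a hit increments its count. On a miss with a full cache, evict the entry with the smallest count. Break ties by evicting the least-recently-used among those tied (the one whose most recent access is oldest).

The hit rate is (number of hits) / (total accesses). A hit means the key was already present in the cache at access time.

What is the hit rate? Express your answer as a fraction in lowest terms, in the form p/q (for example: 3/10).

LFU simulation (capacity=3):
  1. access 46: MISS. Cache: [46(c=1)]
  2. access 87: MISS. Cache: [46(c=1) 87(c=1)]
  3. access 96: MISS. Cache: [46(c=1) 87(c=1) 96(c=1)]
  4. access 96: HIT, count now 2. Cache: [46(c=1) 87(c=1) 96(c=2)]
  5. access 46: HIT, count now 2. Cache: [87(c=1) 96(c=2) 46(c=2)]
  6. access 87: HIT, count now 2. Cache: [96(c=2) 46(c=2) 87(c=2)]
  7. access 46: HIT, count now 3. Cache: [96(c=2) 87(c=2) 46(c=3)]
  8. access 87: HIT, count now 3. Cache: [96(c=2) 46(c=3) 87(c=3)]
  9. access 87: HIT, count now 4. Cache: [96(c=2) 46(c=3) 87(c=4)]
  10. access 96: HIT, count now 3. Cache: [46(c=3) 96(c=3) 87(c=4)]
  11. access 96: HIT, count now 4. Cache: [46(c=3) 87(c=4) 96(c=4)]
  12. access 87: HIT, count now 5. Cache: [46(c=3) 96(c=4) 87(c=5)]
  13. access 96: HIT, count now 5. Cache: [46(c=3) 87(c=5) 96(c=5)]
  14. access 87: HIT, count now 6. Cache: [46(c=3) 96(c=5) 87(c=6)]
  15. access 90: MISS, evict 46(c=3). Cache: [90(c=1) 96(c=5) 87(c=6)]
  16. access 96: HIT, count now 6. Cache: [90(c=1) 87(c=6) 96(c=6)]
  17. access 96: HIT, count now 7. Cache: [90(c=1) 87(c=6) 96(c=7)]
  18. access 14: MISS, evict 90(c=1). Cache: [14(c=1) 87(c=6) 96(c=7)]
  19. access 96: HIT, count now 8. Cache: [14(c=1) 87(c=6) 96(c=8)]
  20. access 14: HIT, count now 2. Cache: [14(c=2) 87(c=6) 96(c=8)]
  21. access 46: MISS, evict 14(c=2). Cache: [46(c=1) 87(c=6) 96(c=8)]
  22. access 96: HIT, count now 9. Cache: [46(c=1) 87(c=6) 96(c=9)]
  23. access 90: MISS, evict 46(c=1). Cache: [90(c=1) 87(c=6) 96(c=9)]
  24. access 90: HIT, count now 2. Cache: [90(c=2) 87(c=6) 96(c=9)]
  25. access 87: HIT, count now 7. Cache: [90(c=2) 87(c=7) 96(c=9)]
  26. access 87: HIT, count now 8. Cache: [90(c=2) 87(c=8) 96(c=9)]
  27. access 46: MISS, evict 90(c=2). Cache: [46(c=1) 87(c=8) 96(c=9)]
  28. access 96: HIT, count now 10. Cache: [46(c=1) 87(c=8) 96(c=10)]
  29. access 96: HIT, count now 11. Cache: [46(c=1) 87(c=8) 96(c=11)]
  30. access 87: HIT, count now 9. Cache: [46(c=1) 87(c=9) 96(c=11)]
  31. access 87: HIT, count now 10. Cache: [46(c=1) 87(c=10) 96(c=11)]
  32. access 90: MISS, evict 46(c=1). Cache: [90(c=1) 87(c=10) 96(c=11)]
  33. access 90: HIT, count now 2. Cache: [90(c=2) 87(c=10) 96(c=11)]
Total: 24 hits, 9 misses, 6 evictions

Hit rate = 24/33 = 8/11

Answer: 8/11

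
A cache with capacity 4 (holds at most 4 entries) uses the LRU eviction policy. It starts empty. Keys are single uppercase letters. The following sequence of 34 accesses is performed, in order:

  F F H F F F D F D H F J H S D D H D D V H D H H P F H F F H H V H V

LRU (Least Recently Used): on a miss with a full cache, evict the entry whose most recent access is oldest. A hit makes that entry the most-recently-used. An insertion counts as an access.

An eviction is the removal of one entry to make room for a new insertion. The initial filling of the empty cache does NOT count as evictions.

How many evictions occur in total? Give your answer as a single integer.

Answer: 6

Derivation:
LRU simulation (capacity=4):
  1. access F: MISS. Cache (LRU->MRU): [F]
  2. access F: HIT. Cache (LRU->MRU): [F]
  3. access H: MISS. Cache (LRU->MRU): [F H]
  4. access F: HIT. Cache (LRU->MRU): [H F]
  5. access F: HIT. Cache (LRU->MRU): [H F]
  6. access F: HIT. Cache (LRU->MRU): [H F]
  7. access D: MISS. Cache (LRU->MRU): [H F D]
  8. access F: HIT. Cache (LRU->MRU): [H D F]
  9. access D: HIT. Cache (LRU->MRU): [H F D]
  10. access H: HIT. Cache (LRU->MRU): [F D H]
  11. access F: HIT. Cache (LRU->MRU): [D H F]
  12. access J: MISS. Cache (LRU->MRU): [D H F J]
  13. access H: HIT. Cache (LRU->MRU): [D F J H]
  14. access S: MISS, evict D. Cache (LRU->MRU): [F J H S]
  15. access D: MISS, evict F. Cache (LRU->MRU): [J H S D]
  16. access D: HIT. Cache (LRU->MRU): [J H S D]
  17. access H: HIT. Cache (LRU->MRU): [J S D H]
  18. access D: HIT. Cache (LRU->MRU): [J S H D]
  19. access D: HIT. Cache (LRU->MRU): [J S H D]
  20. access V: MISS, evict J. Cache (LRU->MRU): [S H D V]
  21. access H: HIT. Cache (LRU->MRU): [S D V H]
  22. access D: HIT. Cache (LRU->MRU): [S V H D]
  23. access H: HIT. Cache (LRU->MRU): [S V D H]
  24. access H: HIT. Cache (LRU->MRU): [S V D H]
  25. access P: MISS, evict S. Cache (LRU->MRU): [V D H P]
  26. access F: MISS, evict V. Cache (LRU->MRU): [D H P F]
  27. access H: HIT. Cache (LRU->MRU): [D P F H]
  28. access F: HIT. Cache (LRU->MRU): [D P H F]
  29. access F: HIT. Cache (LRU->MRU): [D P H F]
  30. access H: HIT. Cache (LRU->MRU): [D P F H]
  31. access H: HIT. Cache (LRU->MRU): [D P F H]
  32. access V: MISS, evict D. Cache (LRU->MRU): [P F H V]
  33. access H: HIT. Cache (LRU->MRU): [P F V H]
  34. access V: HIT. Cache (LRU->MRU): [P F H V]
Total: 24 hits, 10 misses, 6 evictions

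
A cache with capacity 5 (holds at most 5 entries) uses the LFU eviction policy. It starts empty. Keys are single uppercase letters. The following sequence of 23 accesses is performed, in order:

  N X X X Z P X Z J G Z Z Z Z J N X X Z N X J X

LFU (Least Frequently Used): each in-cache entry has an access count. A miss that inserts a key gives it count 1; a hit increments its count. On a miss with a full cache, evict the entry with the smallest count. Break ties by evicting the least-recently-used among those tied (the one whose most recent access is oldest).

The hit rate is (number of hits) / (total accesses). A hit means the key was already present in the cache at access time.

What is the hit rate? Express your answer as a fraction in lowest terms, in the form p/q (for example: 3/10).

Answer: 16/23

Derivation:
LFU simulation (capacity=5):
  1. access N: MISS. Cache: [N(c=1)]
  2. access X: MISS. Cache: [N(c=1) X(c=1)]
  3. access X: HIT, count now 2. Cache: [N(c=1) X(c=2)]
  4. access X: HIT, count now 3. Cache: [N(c=1) X(c=3)]
  5. access Z: MISS. Cache: [N(c=1) Z(c=1) X(c=3)]
  6. access P: MISS. Cache: [N(c=1) Z(c=1) P(c=1) X(c=3)]
  7. access X: HIT, count now 4. Cache: [N(c=1) Z(c=1) P(c=1) X(c=4)]
  8. access Z: HIT, count now 2. Cache: [N(c=1) P(c=1) Z(c=2) X(c=4)]
  9. access J: MISS. Cache: [N(c=1) P(c=1) J(c=1) Z(c=2) X(c=4)]
  10. access G: MISS, evict N(c=1). Cache: [P(c=1) J(c=1) G(c=1) Z(c=2) X(c=4)]
  11. access Z: HIT, count now 3. Cache: [P(c=1) J(c=1) G(c=1) Z(c=3) X(c=4)]
  12. access Z: HIT, count now 4. Cache: [P(c=1) J(c=1) G(c=1) X(c=4) Z(c=4)]
  13. access Z: HIT, count now 5. Cache: [P(c=1) J(c=1) G(c=1) X(c=4) Z(c=5)]
  14. access Z: HIT, count now 6. Cache: [P(c=1) J(c=1) G(c=1) X(c=4) Z(c=6)]
  15. access J: HIT, count now 2. Cache: [P(c=1) G(c=1) J(c=2) X(c=4) Z(c=6)]
  16. access N: MISS, evict P(c=1). Cache: [G(c=1) N(c=1) J(c=2) X(c=4) Z(c=6)]
  17. access X: HIT, count now 5. Cache: [G(c=1) N(c=1) J(c=2) X(c=5) Z(c=6)]
  18. access X: HIT, count now 6. Cache: [G(c=1) N(c=1) J(c=2) Z(c=6) X(c=6)]
  19. access Z: HIT, count now 7. Cache: [G(c=1) N(c=1) J(c=2) X(c=6) Z(c=7)]
  20. access N: HIT, count now 2. Cache: [G(c=1) J(c=2) N(c=2) X(c=6) Z(c=7)]
  21. access X: HIT, count now 7. Cache: [G(c=1) J(c=2) N(c=2) Z(c=7) X(c=7)]
  22. access J: HIT, count now 3. Cache: [G(c=1) N(c=2) J(c=3) Z(c=7) X(c=7)]
  23. access X: HIT, count now 8. Cache: [G(c=1) N(c=2) J(c=3) Z(c=7) X(c=8)]
Total: 16 hits, 7 misses, 2 evictions

Hit rate = 16/23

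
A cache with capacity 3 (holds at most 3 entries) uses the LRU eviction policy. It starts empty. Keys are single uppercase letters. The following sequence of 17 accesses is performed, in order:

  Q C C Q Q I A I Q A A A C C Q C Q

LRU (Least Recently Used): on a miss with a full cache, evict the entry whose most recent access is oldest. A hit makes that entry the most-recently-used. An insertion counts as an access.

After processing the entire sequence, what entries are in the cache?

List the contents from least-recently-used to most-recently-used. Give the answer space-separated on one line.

LRU simulation (capacity=3):
  1. access Q: MISS. Cache (LRU->MRU): [Q]
  2. access C: MISS. Cache (LRU->MRU): [Q C]
  3. access C: HIT. Cache (LRU->MRU): [Q C]
  4. access Q: HIT. Cache (LRU->MRU): [C Q]
  5. access Q: HIT. Cache (LRU->MRU): [C Q]
  6. access I: MISS. Cache (LRU->MRU): [C Q I]
  7. access A: MISS, evict C. Cache (LRU->MRU): [Q I A]
  8. access I: HIT. Cache (LRU->MRU): [Q A I]
  9. access Q: HIT. Cache (LRU->MRU): [A I Q]
  10. access A: HIT. Cache (LRU->MRU): [I Q A]
  11. access A: HIT. Cache (LRU->MRU): [I Q A]
  12. access A: HIT. Cache (LRU->MRU): [I Q A]
  13. access C: MISS, evict I. Cache (LRU->MRU): [Q A C]
  14. access C: HIT. Cache (LRU->MRU): [Q A C]
  15. access Q: HIT. Cache (LRU->MRU): [A C Q]
  16. access C: HIT. Cache (LRU->MRU): [A Q C]
  17. access Q: HIT. Cache (LRU->MRU): [A C Q]
Total: 12 hits, 5 misses, 2 evictions

Answer: A C Q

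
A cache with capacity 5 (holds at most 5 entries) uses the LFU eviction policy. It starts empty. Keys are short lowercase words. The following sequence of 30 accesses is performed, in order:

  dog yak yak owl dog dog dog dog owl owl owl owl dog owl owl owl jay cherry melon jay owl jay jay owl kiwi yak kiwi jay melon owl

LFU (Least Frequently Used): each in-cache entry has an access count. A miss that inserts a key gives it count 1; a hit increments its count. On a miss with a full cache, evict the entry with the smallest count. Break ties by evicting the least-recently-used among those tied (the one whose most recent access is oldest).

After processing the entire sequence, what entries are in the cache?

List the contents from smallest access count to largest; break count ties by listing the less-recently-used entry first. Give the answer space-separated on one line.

Answer: melon yak jay dog owl

Derivation:
LFU simulation (capacity=5):
  1. access dog: MISS. Cache: [dog(c=1)]
  2. access yak: MISS. Cache: [dog(c=1) yak(c=1)]
  3. access yak: HIT, count now 2. Cache: [dog(c=1) yak(c=2)]
  4. access owl: MISS. Cache: [dog(c=1) owl(c=1) yak(c=2)]
  5. access dog: HIT, count now 2. Cache: [owl(c=1) yak(c=2) dog(c=2)]
  6. access dog: HIT, count now 3. Cache: [owl(c=1) yak(c=2) dog(c=3)]
  7. access dog: HIT, count now 4. Cache: [owl(c=1) yak(c=2) dog(c=4)]
  8. access dog: HIT, count now 5. Cache: [owl(c=1) yak(c=2) dog(c=5)]
  9. access owl: HIT, count now 2. Cache: [yak(c=2) owl(c=2) dog(c=5)]
  10. access owl: HIT, count now 3. Cache: [yak(c=2) owl(c=3) dog(c=5)]
  11. access owl: HIT, count now 4. Cache: [yak(c=2) owl(c=4) dog(c=5)]
  12. access owl: HIT, count now 5. Cache: [yak(c=2) dog(c=5) owl(c=5)]
  13. access dog: HIT, count now 6. Cache: [yak(c=2) owl(c=5) dog(c=6)]
  14. access owl: HIT, count now 6. Cache: [yak(c=2) dog(c=6) owl(c=6)]
  15. access owl: HIT, count now 7. Cache: [yak(c=2) dog(c=6) owl(c=7)]
  16. access owl: HIT, count now 8. Cache: [yak(c=2) dog(c=6) owl(c=8)]
  17. access jay: MISS. Cache: [jay(c=1) yak(c=2) dog(c=6) owl(c=8)]
  18. access cherry: MISS. Cache: [jay(c=1) cherry(c=1) yak(c=2) dog(c=6) owl(c=8)]
  19. access melon: MISS, evict jay(c=1). Cache: [cherry(c=1) melon(c=1) yak(c=2) dog(c=6) owl(c=8)]
  20. access jay: MISS, evict cherry(c=1). Cache: [melon(c=1) jay(c=1) yak(c=2) dog(c=6) owl(c=8)]
  21. access owl: HIT, count now 9. Cache: [melon(c=1) jay(c=1) yak(c=2) dog(c=6) owl(c=9)]
  22. access jay: HIT, count now 2. Cache: [melon(c=1) yak(c=2) jay(c=2) dog(c=6) owl(c=9)]
  23. access jay: HIT, count now 3. Cache: [melon(c=1) yak(c=2) jay(c=3) dog(c=6) owl(c=9)]
  24. access owl: HIT, count now 10. Cache: [melon(c=1) yak(c=2) jay(c=3) dog(c=6) owl(c=10)]
  25. access kiwi: MISS, evict melon(c=1). Cache: [kiwi(c=1) yak(c=2) jay(c=3) dog(c=6) owl(c=10)]
  26. access yak: HIT, count now 3. Cache: [kiwi(c=1) jay(c=3) yak(c=3) dog(c=6) owl(c=10)]
  27. access kiwi: HIT, count now 2. Cache: [kiwi(c=2) jay(c=3) yak(c=3) dog(c=6) owl(c=10)]
  28. access jay: HIT, count now 4. Cache: [kiwi(c=2) yak(c=3) jay(c=4) dog(c=6) owl(c=10)]
  29. access melon: MISS, evict kiwi(c=2). Cache: [melon(c=1) yak(c=3) jay(c=4) dog(c=6) owl(c=10)]
  30. access owl: HIT, count now 11. Cache: [melon(c=1) yak(c=3) jay(c=4) dog(c=6) owl(c=11)]
Total: 21 hits, 9 misses, 4 evictions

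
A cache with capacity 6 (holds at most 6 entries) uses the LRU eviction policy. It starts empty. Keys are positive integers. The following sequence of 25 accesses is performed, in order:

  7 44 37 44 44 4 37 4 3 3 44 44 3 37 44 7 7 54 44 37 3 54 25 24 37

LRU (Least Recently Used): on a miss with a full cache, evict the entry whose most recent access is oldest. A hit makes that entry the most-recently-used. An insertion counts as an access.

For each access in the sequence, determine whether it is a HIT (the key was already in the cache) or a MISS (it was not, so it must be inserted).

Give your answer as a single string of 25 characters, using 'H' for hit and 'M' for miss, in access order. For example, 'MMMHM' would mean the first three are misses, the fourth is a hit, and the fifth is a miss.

LRU simulation (capacity=6):
  1. access 7: MISS. Cache (LRU->MRU): [7]
  2. access 44: MISS. Cache (LRU->MRU): [7 44]
  3. access 37: MISS. Cache (LRU->MRU): [7 44 37]
  4. access 44: HIT. Cache (LRU->MRU): [7 37 44]
  5. access 44: HIT. Cache (LRU->MRU): [7 37 44]
  6. access 4: MISS. Cache (LRU->MRU): [7 37 44 4]
  7. access 37: HIT. Cache (LRU->MRU): [7 44 4 37]
  8. access 4: HIT. Cache (LRU->MRU): [7 44 37 4]
  9. access 3: MISS. Cache (LRU->MRU): [7 44 37 4 3]
  10. access 3: HIT. Cache (LRU->MRU): [7 44 37 4 3]
  11. access 44: HIT. Cache (LRU->MRU): [7 37 4 3 44]
  12. access 44: HIT. Cache (LRU->MRU): [7 37 4 3 44]
  13. access 3: HIT. Cache (LRU->MRU): [7 37 4 44 3]
  14. access 37: HIT. Cache (LRU->MRU): [7 4 44 3 37]
  15. access 44: HIT. Cache (LRU->MRU): [7 4 3 37 44]
  16. access 7: HIT. Cache (LRU->MRU): [4 3 37 44 7]
  17. access 7: HIT. Cache (LRU->MRU): [4 3 37 44 7]
  18. access 54: MISS. Cache (LRU->MRU): [4 3 37 44 7 54]
  19. access 44: HIT. Cache (LRU->MRU): [4 3 37 7 54 44]
  20. access 37: HIT. Cache (LRU->MRU): [4 3 7 54 44 37]
  21. access 3: HIT. Cache (LRU->MRU): [4 7 54 44 37 3]
  22. access 54: HIT. Cache (LRU->MRU): [4 7 44 37 3 54]
  23. access 25: MISS, evict 4. Cache (LRU->MRU): [7 44 37 3 54 25]
  24. access 24: MISS, evict 7. Cache (LRU->MRU): [44 37 3 54 25 24]
  25. access 37: HIT. Cache (LRU->MRU): [44 3 54 25 24 37]
Total: 17 hits, 8 misses, 2 evictions

Answer: MMMHHMHHMHHHHHHHHMHHHHMMH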